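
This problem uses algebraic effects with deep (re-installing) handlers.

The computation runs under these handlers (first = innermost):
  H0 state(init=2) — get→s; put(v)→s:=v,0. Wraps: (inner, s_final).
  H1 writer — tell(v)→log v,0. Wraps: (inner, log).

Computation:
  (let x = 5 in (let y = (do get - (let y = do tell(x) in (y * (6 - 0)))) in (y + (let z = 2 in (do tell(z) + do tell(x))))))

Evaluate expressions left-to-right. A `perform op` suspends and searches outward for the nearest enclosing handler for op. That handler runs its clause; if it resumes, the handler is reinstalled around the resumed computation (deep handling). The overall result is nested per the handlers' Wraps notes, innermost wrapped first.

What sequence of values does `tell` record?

Working:
get @ H0 ⇒ 2
tell(5) @ H1 ⇒ log+=5
tell(2) @ H1 ⇒ log+=2
tell(5) @ H1 ⇒ log+=5
H0 returns (2, 2)
H1 returns ((2, 2), (5, 2, 5))
= ((2, 2), (5, 2, 5))

Answer: (5, 2, 5)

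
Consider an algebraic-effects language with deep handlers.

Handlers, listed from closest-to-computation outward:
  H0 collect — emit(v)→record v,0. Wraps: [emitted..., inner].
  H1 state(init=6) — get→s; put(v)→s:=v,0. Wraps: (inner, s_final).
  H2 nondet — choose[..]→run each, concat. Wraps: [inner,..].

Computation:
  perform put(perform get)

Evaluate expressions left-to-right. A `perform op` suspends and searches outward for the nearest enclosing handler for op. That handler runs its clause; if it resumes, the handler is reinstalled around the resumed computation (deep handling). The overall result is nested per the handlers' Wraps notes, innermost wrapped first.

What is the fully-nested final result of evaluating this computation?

Answer: [([0], 6)]

Step-by-step:
get @ H1 ⇒ 6
put(6) @ H1 ⇒ s:=6
H0 returns [0]
H1 returns ([0], 6)
H2 returns [([0], 6)]
= [([0], 6)]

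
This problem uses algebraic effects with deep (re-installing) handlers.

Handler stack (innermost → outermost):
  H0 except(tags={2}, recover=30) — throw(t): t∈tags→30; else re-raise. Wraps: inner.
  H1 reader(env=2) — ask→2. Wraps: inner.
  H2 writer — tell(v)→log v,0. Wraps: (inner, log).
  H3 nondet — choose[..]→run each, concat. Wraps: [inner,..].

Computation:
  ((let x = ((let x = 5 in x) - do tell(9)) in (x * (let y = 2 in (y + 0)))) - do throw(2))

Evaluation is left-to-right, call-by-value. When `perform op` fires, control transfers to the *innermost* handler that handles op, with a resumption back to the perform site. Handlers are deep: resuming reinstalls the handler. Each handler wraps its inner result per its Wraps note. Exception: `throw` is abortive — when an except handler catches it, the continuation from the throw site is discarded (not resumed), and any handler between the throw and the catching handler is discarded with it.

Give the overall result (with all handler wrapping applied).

Answer: [(30, (9))]

Working:
tell(9) @ H2 ⇒ log+=9
throw(2) @ H0 caught ⇒ 30
H1 returns 30
H2 returns (30, (9))
H3 returns [(30, (9))]
= [(30, (9))]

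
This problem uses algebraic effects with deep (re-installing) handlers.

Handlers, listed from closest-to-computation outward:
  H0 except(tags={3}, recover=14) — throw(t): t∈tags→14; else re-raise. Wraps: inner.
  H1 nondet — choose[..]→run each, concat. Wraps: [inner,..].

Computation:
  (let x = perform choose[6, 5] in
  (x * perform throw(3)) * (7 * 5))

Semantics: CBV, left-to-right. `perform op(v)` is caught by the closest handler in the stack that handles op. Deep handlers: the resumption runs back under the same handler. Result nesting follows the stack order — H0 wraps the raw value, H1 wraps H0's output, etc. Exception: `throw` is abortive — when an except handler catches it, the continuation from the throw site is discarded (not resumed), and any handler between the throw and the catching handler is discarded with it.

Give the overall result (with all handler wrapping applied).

Answer: [14, 14]

Working:
choose[6, 5] @ H1
  branch[0] choose=6:
    throw(3) @ H0 caught ⇒ 14
    H1 returns [14]
  branch[1] choose=5:
    throw(3) @ H0 caught ⇒ 14
    H1 returns [14]
= [14, 14]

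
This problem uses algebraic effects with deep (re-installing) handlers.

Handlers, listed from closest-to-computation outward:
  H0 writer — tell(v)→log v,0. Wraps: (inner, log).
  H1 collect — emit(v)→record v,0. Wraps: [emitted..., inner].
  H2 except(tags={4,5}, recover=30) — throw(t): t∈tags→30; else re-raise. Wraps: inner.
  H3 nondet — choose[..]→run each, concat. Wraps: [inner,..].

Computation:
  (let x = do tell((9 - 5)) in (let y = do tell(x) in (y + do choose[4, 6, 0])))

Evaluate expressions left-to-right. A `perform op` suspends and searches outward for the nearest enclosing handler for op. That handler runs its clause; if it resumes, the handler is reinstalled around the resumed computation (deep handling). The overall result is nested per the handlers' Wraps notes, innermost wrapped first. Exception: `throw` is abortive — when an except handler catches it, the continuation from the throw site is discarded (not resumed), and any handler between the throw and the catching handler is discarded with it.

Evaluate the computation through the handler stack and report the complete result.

Answer: [[(4, (4, 0))], [(6, (4, 0))], [(0, (4, 0))]]

Working:
tell(4) @ H0 ⇒ log+=4
tell(0) @ H0 ⇒ log+=0
choose[4, 6, 0] @ H3
  branch[0] choose=4:
    H0 returns (4, (4, 0))
    H1 returns [(4, (4, 0))]
    H2 returns [(4, (4, 0))]
    H3 returns [[(4, (4, 0))]]
  branch[1] choose=6:
    H0 returns (6, (4, 0))
    H1 returns [(6, (4, 0))]
    H2 returns [(6, (4, 0))]
    H3 returns [[(6, (4, 0))]]
  branch[2] choose=0:
    H0 returns (0, (4, 0))
    H1 returns [(0, (4, 0))]
    H2 returns [(0, (4, 0))]
    H3 returns [[(0, (4, 0))]]
= [[(4, (4, 0))], [(6, (4, 0))], [(0, (4, 0))]]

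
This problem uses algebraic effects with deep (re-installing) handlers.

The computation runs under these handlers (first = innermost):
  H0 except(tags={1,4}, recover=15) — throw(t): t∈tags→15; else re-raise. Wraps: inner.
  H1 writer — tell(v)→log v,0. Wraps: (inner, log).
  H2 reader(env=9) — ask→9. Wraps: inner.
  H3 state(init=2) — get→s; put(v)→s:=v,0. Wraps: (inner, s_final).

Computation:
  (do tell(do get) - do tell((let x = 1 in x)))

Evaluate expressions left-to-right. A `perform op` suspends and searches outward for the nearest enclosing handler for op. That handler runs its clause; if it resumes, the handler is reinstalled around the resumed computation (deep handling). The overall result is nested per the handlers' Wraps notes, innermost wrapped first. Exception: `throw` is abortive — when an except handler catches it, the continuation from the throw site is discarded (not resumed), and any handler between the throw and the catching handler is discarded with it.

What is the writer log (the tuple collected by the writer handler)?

Evaluation trace:
get @ H3 ⇒ 2
tell(2) @ H1 ⇒ log+=2
tell(1) @ H1 ⇒ log+=1
H0 returns 0
H1 returns (0, (2, 1))
H2 returns (0, (2, 1))
H3 returns ((0, (2, 1)), 2)
= ((0, (2, 1)), 2)

Answer: (2, 1)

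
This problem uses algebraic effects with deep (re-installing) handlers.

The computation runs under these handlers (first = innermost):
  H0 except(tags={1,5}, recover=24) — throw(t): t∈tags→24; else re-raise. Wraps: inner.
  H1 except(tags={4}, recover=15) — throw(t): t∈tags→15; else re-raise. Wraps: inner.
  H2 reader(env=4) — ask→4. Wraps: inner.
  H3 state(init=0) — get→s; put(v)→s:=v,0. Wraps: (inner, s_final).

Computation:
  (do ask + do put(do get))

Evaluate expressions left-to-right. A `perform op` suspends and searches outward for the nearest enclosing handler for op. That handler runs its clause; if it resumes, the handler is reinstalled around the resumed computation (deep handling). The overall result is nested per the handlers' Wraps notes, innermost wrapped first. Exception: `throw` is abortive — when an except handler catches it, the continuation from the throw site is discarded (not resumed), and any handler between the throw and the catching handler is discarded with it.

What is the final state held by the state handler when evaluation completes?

Answer: 0

Working:
ask @ H2 ⇒ 4
get @ H3 ⇒ 0
put(0) @ H3 ⇒ s:=0
H0 returns 4
H1 returns 4
H2 returns 4
H3 returns (4, 0)
= (4, 0)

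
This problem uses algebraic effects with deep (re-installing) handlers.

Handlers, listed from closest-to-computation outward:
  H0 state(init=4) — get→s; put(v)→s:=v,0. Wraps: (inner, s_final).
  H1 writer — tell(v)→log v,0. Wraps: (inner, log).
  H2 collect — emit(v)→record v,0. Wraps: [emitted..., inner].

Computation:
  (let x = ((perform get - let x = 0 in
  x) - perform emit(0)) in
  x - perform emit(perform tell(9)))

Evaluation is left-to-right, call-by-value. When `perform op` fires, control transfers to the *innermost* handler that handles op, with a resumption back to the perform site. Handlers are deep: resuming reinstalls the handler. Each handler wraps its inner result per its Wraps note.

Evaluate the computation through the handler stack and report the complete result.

Answer: [0, 0, ((4, 4), (9))]

Working:
get @ H0 ⇒ 4
emit(0) @ H2 ⇒ out+=0
tell(9) @ H1 ⇒ log+=9
emit(0) @ H2 ⇒ out+=0
H0 returns (4, 4)
H1 returns ((4, 4), (9))
H2 returns [0, 0, ((4, 4), (9))]
= [0, 0, ((4, 4), (9))]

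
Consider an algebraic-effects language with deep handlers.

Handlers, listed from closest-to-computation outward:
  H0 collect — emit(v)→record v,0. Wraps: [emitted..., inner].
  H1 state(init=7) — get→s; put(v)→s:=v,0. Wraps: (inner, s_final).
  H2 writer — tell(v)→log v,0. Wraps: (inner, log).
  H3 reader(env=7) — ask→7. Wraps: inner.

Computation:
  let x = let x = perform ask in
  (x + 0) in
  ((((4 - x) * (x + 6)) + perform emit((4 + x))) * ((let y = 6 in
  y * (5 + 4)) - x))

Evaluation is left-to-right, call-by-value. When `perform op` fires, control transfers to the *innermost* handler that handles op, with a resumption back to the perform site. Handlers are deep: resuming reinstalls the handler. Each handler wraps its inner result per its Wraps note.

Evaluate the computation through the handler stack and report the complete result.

Answer: (([11, -1833], 7), ())

Working:
ask @ H3 ⇒ 7
emit(11) @ H0 ⇒ out+=11
H0 returns [11, -1833]
H1 returns ([11, -1833], 7)
H2 returns (([11, -1833], 7), ())
H3 returns (([11, -1833], 7), ())
= (([11, -1833], 7), ())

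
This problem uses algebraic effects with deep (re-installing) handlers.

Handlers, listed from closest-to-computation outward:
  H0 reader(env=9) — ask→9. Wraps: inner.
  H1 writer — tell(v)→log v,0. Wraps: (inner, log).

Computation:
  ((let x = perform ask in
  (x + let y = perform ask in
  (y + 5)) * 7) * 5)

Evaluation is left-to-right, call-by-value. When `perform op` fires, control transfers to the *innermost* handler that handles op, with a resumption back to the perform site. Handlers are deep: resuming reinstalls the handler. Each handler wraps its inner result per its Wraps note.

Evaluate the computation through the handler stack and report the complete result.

Answer: (805, ())

Step-by-step:
ask @ H0 ⇒ 9
ask @ H0 ⇒ 9
H0 returns 805
H1 returns (805, ())
= (805, ())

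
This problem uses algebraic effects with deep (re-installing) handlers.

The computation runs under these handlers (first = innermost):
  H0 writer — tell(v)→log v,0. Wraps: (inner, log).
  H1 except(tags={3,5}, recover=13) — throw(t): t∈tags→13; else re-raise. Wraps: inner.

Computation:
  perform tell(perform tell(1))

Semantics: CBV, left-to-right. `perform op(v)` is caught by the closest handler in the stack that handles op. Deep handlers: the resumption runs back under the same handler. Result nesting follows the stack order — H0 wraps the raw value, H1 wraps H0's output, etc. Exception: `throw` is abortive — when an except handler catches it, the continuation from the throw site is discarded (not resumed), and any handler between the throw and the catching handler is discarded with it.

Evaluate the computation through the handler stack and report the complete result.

Answer: (0, (1, 0))

Working:
tell(1) @ H0 ⇒ log+=1
tell(0) @ H0 ⇒ log+=0
H0 returns (0, (1, 0))
H1 returns (0, (1, 0))
= (0, (1, 0))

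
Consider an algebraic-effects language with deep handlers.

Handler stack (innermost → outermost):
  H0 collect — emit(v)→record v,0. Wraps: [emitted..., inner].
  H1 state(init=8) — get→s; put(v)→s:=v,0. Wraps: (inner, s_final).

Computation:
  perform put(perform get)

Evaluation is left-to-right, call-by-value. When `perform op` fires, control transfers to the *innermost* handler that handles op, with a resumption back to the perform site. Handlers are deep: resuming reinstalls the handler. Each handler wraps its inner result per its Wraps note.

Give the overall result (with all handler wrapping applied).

Answer: ([0], 8)

Evaluation trace:
get @ H1 ⇒ 8
put(8) @ H1 ⇒ s:=8
H0 returns [0]
H1 returns ([0], 8)
= ([0], 8)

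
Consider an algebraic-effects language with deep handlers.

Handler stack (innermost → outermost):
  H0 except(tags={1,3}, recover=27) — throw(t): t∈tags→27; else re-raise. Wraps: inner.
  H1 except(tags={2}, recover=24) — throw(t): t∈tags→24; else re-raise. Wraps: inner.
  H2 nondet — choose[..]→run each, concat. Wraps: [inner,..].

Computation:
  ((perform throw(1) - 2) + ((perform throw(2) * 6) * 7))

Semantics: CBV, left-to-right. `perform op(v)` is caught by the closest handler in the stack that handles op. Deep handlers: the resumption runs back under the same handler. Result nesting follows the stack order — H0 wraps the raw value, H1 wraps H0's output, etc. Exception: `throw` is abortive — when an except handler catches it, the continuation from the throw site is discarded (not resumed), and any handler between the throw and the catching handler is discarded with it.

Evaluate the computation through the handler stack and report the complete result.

Answer: [27]

Step-by-step:
throw(1) @ H0 caught ⇒ 27
H1 returns 27
H2 returns [27]
= [27]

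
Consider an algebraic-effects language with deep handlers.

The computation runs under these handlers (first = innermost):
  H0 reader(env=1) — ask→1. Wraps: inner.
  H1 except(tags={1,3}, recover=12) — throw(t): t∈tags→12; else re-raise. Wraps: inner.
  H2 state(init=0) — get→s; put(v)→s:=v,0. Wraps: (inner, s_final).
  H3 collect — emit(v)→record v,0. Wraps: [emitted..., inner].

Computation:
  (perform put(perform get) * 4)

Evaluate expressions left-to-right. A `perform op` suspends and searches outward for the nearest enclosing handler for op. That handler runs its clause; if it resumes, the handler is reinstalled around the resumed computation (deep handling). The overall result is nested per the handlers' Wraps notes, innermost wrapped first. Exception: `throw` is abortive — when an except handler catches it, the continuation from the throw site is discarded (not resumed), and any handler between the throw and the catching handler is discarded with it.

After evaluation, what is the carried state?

Step-by-step:
get @ H2 ⇒ 0
put(0) @ H2 ⇒ s:=0
H0 returns 0
H1 returns 0
H2 returns (0, 0)
H3 returns [(0, 0)]
= [(0, 0)]

Answer: 0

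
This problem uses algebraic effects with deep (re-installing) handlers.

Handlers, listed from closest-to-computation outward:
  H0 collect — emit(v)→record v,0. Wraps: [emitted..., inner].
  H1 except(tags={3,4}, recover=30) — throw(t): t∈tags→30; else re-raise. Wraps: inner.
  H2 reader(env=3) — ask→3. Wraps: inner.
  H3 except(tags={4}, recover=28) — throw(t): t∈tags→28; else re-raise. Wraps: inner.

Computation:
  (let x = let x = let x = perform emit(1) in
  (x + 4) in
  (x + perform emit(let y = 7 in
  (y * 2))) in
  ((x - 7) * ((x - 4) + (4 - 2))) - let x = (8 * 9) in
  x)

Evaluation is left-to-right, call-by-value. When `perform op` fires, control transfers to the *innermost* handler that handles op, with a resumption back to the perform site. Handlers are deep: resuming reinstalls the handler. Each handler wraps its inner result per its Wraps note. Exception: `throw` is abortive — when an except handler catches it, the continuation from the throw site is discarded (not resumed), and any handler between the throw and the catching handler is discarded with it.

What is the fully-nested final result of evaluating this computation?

Evaluation trace:
emit(1) @ H0 ⇒ out+=1
emit(14) @ H0 ⇒ out+=14
H0 returns [1, 14, -78]
H1 returns [1, 14, -78]
H2 returns [1, 14, -78]
H3 returns [1, 14, -78]
= [1, 14, -78]

Answer: [1, 14, -78]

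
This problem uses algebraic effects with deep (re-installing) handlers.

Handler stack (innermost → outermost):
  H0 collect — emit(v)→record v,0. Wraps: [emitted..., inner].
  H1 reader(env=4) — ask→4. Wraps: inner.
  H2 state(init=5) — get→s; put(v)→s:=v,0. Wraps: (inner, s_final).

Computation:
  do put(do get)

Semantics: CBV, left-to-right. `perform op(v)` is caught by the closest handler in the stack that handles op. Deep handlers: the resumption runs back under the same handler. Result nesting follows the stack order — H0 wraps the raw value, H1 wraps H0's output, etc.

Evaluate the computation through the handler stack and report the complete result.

Step-by-step:
get @ H2 ⇒ 5
put(5) @ H2 ⇒ s:=5
H0 returns [0]
H1 returns [0]
H2 returns ([0], 5)
= ([0], 5)

Answer: ([0], 5)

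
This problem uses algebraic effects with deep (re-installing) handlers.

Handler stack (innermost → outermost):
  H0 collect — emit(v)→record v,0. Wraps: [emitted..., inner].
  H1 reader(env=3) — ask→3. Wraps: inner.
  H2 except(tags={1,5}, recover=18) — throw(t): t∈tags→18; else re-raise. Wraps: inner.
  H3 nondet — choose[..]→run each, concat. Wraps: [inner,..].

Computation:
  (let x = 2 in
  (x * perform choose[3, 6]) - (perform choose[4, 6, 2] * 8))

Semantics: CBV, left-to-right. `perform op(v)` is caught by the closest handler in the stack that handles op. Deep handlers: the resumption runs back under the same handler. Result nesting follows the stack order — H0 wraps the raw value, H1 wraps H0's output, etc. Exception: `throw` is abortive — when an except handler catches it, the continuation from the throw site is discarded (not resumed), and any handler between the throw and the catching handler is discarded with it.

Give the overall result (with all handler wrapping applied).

Answer: [[-26], [-42], [-10], [-20], [-36], [-4]]

Evaluation trace:
choose[3, 6] @ H3
  branch[0] choose=3:
    choose[4, 6, 2] @ H3
      branch[0] choose=4:
        H0 returns [-26]
        H1 returns [-26]
        H2 returns [-26]
        H3 returns [[-26]]
      branch[1] choose=6:
        H0 returns [-42]
        H1 returns [-42]
        H2 returns [-42]
        H3 returns [[-42]]
      branch[2] choose=2:
        H0 returns [-10]
        H1 returns [-10]
        H2 returns [-10]
        H3 returns [[-10]]
  branch[1] choose=6:
    choose[4, 6, 2] @ H3
      branch[0] choose=4:
        H0 returns [-20]
        H1 returns [-20]
        H2 returns [-20]
        H3 returns [[-20]]
      branch[1] choose=6:
        H0 returns [-36]
        H1 returns [-36]
        H2 returns [-36]
        H3 returns [[-36]]
      branch[2] choose=2:
        H0 returns [-4]
        H1 returns [-4]
        H2 returns [-4]
        H3 returns [[-4]]
= [[-26], [-42], [-10], [-20], [-36], [-4]]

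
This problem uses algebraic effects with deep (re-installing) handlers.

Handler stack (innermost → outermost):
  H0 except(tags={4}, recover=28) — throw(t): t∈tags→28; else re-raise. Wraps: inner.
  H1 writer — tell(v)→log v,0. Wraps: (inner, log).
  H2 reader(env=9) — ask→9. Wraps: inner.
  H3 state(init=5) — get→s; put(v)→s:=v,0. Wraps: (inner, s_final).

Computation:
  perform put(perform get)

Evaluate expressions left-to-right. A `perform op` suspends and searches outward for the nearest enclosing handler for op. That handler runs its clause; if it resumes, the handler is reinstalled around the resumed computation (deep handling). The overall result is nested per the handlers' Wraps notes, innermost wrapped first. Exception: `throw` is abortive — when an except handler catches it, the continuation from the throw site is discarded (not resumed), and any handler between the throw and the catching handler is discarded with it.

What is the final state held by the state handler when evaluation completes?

Answer: 5

Working:
get @ H3 ⇒ 5
put(5) @ H3 ⇒ s:=5
H0 returns 0
H1 returns (0, ())
H2 returns (0, ())
H3 returns ((0, ()), 5)
= ((0, ()), 5)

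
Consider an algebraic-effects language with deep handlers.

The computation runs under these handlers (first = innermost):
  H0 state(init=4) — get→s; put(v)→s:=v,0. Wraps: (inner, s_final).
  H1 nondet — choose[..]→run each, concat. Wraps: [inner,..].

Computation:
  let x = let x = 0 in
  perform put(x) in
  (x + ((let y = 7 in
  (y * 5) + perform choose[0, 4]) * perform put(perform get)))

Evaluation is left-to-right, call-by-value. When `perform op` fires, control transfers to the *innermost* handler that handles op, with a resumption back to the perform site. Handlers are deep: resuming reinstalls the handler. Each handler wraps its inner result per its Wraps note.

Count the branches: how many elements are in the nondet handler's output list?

Step-by-step:
put(0) @ H0 ⇒ s:=0
choose[0, 4] @ H1
  branch[0] choose=0:
    get @ H0 ⇒ 0
    put(0) @ H0 ⇒ s:=0
    H0 returns (0, 0)
    H1 returns [(0, 0)]
  branch[1] choose=4:
    get @ H0 ⇒ 0
    put(0) @ H0 ⇒ s:=0
    H0 returns (0, 0)
    H1 returns [(0, 0)]
= [(0, 0), (0, 0)]

Answer: 2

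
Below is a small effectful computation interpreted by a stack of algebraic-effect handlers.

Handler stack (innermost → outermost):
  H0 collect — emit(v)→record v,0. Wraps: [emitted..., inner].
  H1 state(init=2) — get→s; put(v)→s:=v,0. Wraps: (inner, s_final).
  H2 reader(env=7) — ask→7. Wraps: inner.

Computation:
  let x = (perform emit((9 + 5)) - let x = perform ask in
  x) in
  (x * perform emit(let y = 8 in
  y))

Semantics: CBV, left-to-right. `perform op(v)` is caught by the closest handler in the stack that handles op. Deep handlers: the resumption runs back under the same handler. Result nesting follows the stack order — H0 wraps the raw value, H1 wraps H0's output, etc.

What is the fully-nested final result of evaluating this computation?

Answer: ([14, 8, 0], 2)

Evaluation trace:
emit(14) @ H0 ⇒ out+=14
ask @ H2 ⇒ 7
emit(8) @ H0 ⇒ out+=8
H0 returns [14, 8, 0]
H1 returns ([14, 8, 0], 2)
H2 returns ([14, 8, 0], 2)
= ([14, 8, 0], 2)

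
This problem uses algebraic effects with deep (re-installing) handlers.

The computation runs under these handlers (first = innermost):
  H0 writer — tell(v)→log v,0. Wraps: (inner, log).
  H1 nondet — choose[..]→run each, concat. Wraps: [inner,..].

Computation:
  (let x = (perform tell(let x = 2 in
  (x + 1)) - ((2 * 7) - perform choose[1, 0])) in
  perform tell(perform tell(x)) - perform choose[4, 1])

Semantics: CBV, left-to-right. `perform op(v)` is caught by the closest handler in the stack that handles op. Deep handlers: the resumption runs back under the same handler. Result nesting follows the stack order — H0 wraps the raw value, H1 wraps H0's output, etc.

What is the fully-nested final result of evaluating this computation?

Answer: [(-4, (3, -13, 0)), (-1, (3, -13, 0)), (-4, (3, -14, 0)), (-1, (3, -14, 0))]

Working:
tell(3) @ H0 ⇒ log+=3
choose[1, 0] @ H1
  branch[0] choose=1:
    tell(-13) @ H0 ⇒ log+=-13
    tell(0) @ H0 ⇒ log+=0
    choose[4, 1] @ H1
      branch[0] choose=4:
        H0 returns (-4, (3, -13, 0))
        H1 returns [(-4, (3, -13, 0))]
      branch[1] choose=1:
        H0 returns (-1, (3, -13, 0))
        H1 returns [(-1, (3, -13, 0))]
  branch[1] choose=0:
    tell(-14) @ H0 ⇒ log+=-14
    tell(0) @ H0 ⇒ log+=0
    choose[4, 1] @ H1
      branch[0] choose=4:
        H0 returns (-4, (3, -14, 0))
        H1 returns [(-4, (3, -14, 0))]
      branch[1] choose=1:
        H0 returns (-1, (3, -14, 0))
        H1 returns [(-1, (3, -14, 0))]
= [(-4, (3, -13, 0)), (-1, (3, -13, 0)), (-4, (3, -14, 0)), (-1, (3, -14, 0))]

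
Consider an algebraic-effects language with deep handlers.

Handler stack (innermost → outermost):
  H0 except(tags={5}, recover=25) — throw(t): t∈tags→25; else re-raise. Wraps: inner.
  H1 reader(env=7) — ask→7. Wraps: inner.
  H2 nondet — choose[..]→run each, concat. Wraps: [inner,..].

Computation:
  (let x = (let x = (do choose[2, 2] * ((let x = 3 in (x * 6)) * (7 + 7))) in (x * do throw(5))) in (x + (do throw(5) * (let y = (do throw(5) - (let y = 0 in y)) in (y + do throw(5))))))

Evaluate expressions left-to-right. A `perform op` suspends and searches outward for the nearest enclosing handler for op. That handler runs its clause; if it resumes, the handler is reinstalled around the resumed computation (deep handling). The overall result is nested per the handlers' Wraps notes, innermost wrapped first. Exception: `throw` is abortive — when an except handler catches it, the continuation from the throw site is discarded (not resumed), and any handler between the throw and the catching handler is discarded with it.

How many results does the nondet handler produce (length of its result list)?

Step-by-step:
choose[2, 2] @ H2
  branch[0] choose=2:
    throw(5) @ H0 caught ⇒ 25
    H1 returns 25
    H2 returns [25]
  branch[1] choose=2:
    throw(5) @ H0 caught ⇒ 25
    H1 returns 25
    H2 returns [25]
= [25, 25]

Answer: 2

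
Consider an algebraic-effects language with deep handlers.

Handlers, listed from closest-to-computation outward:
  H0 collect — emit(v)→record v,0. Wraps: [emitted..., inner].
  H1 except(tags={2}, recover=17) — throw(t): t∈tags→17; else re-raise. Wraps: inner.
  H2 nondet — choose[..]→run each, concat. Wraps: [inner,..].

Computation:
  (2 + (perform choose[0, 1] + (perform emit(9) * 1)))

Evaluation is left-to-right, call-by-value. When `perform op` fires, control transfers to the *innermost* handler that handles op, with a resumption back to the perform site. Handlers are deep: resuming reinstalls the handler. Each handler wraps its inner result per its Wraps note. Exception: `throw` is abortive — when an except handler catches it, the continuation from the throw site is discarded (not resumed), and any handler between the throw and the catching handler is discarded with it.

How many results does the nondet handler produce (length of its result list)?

Answer: 2

Evaluation trace:
choose[0, 1] @ H2
  branch[0] choose=0:
    emit(9) @ H0 ⇒ out+=9
    H0 returns [9, 2]
    H1 returns [9, 2]
    H2 returns [[9, 2]]
  branch[1] choose=1:
    emit(9) @ H0 ⇒ out+=9
    H0 returns [9, 3]
    H1 returns [9, 3]
    H2 returns [[9, 3]]
= [[9, 2], [9, 3]]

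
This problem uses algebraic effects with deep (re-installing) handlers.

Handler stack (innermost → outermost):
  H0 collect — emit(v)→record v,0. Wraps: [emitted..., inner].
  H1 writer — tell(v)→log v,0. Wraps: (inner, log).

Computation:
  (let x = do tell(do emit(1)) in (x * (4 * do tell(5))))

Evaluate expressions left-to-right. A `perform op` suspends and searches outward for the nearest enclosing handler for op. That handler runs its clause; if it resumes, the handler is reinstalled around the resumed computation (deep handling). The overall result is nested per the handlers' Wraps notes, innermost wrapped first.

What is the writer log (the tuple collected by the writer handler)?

Evaluation trace:
emit(1) @ H0 ⇒ out+=1
tell(0) @ H1 ⇒ log+=0
tell(5) @ H1 ⇒ log+=5
H0 returns [1, 0]
H1 returns ([1, 0], (0, 5))
= ([1, 0], (0, 5))

Answer: (0, 5)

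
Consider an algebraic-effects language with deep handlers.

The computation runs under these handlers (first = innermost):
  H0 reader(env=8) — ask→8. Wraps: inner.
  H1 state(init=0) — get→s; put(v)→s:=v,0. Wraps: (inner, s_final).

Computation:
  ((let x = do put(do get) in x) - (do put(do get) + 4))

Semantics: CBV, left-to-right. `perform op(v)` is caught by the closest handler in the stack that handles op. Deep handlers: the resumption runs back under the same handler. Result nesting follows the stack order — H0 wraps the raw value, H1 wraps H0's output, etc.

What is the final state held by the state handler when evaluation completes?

Step-by-step:
get @ H1 ⇒ 0
put(0) @ H1 ⇒ s:=0
get @ H1 ⇒ 0
put(0) @ H1 ⇒ s:=0
H0 returns -4
H1 returns (-4, 0)
= (-4, 0)

Answer: 0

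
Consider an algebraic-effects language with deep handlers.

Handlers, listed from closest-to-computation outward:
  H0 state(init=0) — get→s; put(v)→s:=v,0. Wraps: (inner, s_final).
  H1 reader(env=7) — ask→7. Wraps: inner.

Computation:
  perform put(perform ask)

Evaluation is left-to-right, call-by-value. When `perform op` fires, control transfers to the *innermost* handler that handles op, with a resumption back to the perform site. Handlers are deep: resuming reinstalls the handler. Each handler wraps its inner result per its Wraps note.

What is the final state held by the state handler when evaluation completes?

Evaluation trace:
ask @ H1 ⇒ 7
put(7) @ H0 ⇒ s:=7
H0 returns (0, 7)
H1 returns (0, 7)
= (0, 7)

Answer: 7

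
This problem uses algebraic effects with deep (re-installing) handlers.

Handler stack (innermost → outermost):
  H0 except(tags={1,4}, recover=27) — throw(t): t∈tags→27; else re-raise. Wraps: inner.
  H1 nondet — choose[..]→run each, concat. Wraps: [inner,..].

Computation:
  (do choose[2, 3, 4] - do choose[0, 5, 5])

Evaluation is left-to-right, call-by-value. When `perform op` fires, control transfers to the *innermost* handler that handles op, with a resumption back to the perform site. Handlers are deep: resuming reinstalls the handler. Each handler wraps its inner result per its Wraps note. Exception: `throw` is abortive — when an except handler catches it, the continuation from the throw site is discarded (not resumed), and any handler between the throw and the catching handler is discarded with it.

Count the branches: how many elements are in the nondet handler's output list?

Step-by-step:
choose[2, 3, 4] @ H1
  branch[0] choose=2:
    choose[0, 5, 5] @ H1
      branch[0] choose=0:
        H0 returns 2
        H1 returns [2]
      branch[1] choose=5:
        H0 returns -3
        H1 returns [-3]
      branch[2] choose=5:
        H0 returns -3
        H1 returns [-3]
  branch[1] choose=3:
    choose[0, 5, 5] @ H1
      branch[0] choose=0:
        H0 returns 3
        H1 returns [3]
      branch[1] choose=5:
        H0 returns -2
        H1 returns [-2]
      branch[2] choose=5:
        H0 returns -2
        H1 returns [-2]
  branch[2] choose=4:
    choose[0, 5, 5] @ H1
      branch[0] choose=0:
        H0 returns 4
        H1 returns [4]
      branch[1] choose=5:
        H0 returns -1
        H1 returns [-1]
      branch[2] choose=5:
        H0 returns -1
        H1 returns [-1]
= [2, -3, -3, 3, -2, -2, 4, -1, -1]

Answer: 9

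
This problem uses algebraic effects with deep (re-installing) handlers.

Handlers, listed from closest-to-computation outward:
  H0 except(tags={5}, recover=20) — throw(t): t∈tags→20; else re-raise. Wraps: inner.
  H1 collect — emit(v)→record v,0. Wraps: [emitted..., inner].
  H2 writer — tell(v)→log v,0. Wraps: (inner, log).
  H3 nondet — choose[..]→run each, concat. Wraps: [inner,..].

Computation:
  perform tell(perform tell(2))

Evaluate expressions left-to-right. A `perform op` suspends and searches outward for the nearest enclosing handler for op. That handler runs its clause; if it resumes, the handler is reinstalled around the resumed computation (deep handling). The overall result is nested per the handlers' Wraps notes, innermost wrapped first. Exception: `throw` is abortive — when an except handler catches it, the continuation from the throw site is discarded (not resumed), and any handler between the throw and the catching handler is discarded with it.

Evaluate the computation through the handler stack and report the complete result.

Evaluation trace:
tell(2) @ H2 ⇒ log+=2
tell(0) @ H2 ⇒ log+=0
H0 returns 0
H1 returns [0]
H2 returns ([0], (2, 0))
H3 returns [([0], (2, 0))]
= [([0], (2, 0))]

Answer: [([0], (2, 0))]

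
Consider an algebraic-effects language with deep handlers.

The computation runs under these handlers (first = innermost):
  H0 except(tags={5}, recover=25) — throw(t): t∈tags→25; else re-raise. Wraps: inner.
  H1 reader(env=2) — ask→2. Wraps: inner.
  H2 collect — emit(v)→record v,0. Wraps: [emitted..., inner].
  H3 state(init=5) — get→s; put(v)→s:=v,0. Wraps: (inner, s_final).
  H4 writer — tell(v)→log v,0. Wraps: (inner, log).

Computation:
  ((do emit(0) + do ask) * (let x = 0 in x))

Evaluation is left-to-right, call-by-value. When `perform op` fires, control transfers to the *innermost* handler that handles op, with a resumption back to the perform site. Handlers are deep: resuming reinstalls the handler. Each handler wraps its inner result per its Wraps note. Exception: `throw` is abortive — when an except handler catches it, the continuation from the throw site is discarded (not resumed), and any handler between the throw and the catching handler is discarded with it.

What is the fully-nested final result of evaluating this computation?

Answer: (([0, 0], 5), ())

Evaluation trace:
emit(0) @ H2 ⇒ out+=0
ask @ H1 ⇒ 2
H0 returns 0
H1 returns 0
H2 returns [0, 0]
H3 returns ([0, 0], 5)
H4 returns (([0, 0], 5), ())
= (([0, 0], 5), ())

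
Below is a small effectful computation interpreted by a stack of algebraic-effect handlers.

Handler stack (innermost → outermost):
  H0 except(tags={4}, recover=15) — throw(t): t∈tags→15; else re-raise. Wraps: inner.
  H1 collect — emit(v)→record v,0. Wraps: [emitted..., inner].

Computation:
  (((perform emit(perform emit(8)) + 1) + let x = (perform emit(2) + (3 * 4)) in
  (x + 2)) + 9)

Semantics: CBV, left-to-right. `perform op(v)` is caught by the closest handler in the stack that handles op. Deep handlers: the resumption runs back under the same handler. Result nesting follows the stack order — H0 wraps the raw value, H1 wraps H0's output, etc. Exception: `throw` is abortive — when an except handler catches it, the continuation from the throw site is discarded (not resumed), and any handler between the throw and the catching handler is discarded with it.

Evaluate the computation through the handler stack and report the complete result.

Evaluation trace:
emit(8) @ H1 ⇒ out+=8
emit(0) @ H1 ⇒ out+=0
emit(2) @ H1 ⇒ out+=2
H0 returns 24
H1 returns [8, 0, 2, 24]
= [8, 0, 2, 24]

Answer: [8, 0, 2, 24]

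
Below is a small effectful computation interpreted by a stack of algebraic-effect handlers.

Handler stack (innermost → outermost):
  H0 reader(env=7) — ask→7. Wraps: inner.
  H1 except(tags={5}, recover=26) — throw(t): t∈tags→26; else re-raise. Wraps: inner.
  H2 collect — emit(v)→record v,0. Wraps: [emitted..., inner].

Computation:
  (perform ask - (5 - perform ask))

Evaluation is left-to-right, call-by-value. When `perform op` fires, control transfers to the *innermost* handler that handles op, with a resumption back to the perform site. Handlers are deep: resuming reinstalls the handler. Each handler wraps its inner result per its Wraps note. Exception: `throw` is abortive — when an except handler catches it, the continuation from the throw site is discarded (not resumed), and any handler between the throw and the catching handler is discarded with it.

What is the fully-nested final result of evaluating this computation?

Evaluation trace:
ask @ H0 ⇒ 7
ask @ H0 ⇒ 7
H0 returns 9
H1 returns 9
H2 returns [9]
= [9]

Answer: [9]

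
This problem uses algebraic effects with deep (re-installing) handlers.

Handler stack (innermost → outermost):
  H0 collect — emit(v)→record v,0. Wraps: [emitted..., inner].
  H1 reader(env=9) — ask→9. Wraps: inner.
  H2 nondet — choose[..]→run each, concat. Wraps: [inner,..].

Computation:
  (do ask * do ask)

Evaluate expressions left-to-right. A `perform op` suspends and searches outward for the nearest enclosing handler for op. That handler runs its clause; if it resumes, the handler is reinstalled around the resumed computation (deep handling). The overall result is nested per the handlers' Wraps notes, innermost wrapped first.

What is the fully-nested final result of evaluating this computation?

Step-by-step:
ask @ H1 ⇒ 9
ask @ H1 ⇒ 9
H0 returns [81]
H1 returns [81]
H2 returns [[81]]
= [[81]]

Answer: [[81]]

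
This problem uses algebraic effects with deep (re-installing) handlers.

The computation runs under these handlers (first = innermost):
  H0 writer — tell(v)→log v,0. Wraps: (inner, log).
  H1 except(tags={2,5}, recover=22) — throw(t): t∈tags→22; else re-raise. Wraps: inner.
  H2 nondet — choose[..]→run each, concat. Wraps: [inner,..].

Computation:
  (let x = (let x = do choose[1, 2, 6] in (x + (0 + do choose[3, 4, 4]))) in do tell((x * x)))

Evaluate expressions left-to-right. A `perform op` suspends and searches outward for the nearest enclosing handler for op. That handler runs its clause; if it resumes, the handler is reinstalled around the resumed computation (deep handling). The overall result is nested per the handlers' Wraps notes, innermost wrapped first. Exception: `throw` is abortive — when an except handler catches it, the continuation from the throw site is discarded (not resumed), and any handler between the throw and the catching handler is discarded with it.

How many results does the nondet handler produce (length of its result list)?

Answer: 9

Evaluation trace:
choose[1, 2, 6] @ H2
  branch[0] choose=1:
    choose[3, 4, 4] @ H2
      branch[0] choose=3:
        tell(16) @ H0 ⇒ log+=16
        H0 returns (0, (16))
        H1 returns (0, (16))
        H2 returns [(0, (16))]
      branch[1] choose=4:
        tell(25) @ H0 ⇒ log+=25
        H0 returns (0, (25))
        H1 returns (0, (25))
        H2 returns [(0, (25))]
      branch[2] choose=4:
        tell(25) @ H0 ⇒ log+=25
        H0 returns (0, (25))
        H1 returns (0, (25))
        H2 returns [(0, (25))]
  branch[1] choose=2:
    choose[3, 4, 4] @ H2
      branch[0] choose=3:
        tell(25) @ H0 ⇒ log+=25
        H0 returns (0, (25))
        H1 returns (0, (25))
        H2 returns [(0, (25))]
      branch[1] choose=4:
        tell(36) @ H0 ⇒ log+=36
        H0 returns (0, (36))
        H1 returns (0, (36))
        H2 returns [(0, (36))]
      branch[2] choose=4:
        tell(36) @ H0 ⇒ log+=36
        H0 returns (0, (36))
        H1 returns (0, (36))
        H2 returns [(0, (36))]
  branch[2] choose=6:
    choose[3, 4, 4] @ H2
      branch[0] choose=3:
        tell(81) @ H0 ⇒ log+=81
        H0 returns (0, (81))
        H1 returns (0, (81))
        H2 returns [(0, (81))]
      branch[1] choose=4:
        tell(100) @ H0 ⇒ log+=100
        H0 returns (0, (100))
        H1 returns (0, (100))
        H2 returns [(0, (100))]
      branch[2] choose=4:
        tell(100) @ H0 ⇒ log+=100
        H0 returns (0, (100))
        H1 returns (0, (100))
        H2 returns [(0, (100))]
= [(0, (16)), (0, (25)), (0, (25)), (0, (25)), (0, (36)), (0, (36)), (0, (81)), (0, (100)), (0, (100))]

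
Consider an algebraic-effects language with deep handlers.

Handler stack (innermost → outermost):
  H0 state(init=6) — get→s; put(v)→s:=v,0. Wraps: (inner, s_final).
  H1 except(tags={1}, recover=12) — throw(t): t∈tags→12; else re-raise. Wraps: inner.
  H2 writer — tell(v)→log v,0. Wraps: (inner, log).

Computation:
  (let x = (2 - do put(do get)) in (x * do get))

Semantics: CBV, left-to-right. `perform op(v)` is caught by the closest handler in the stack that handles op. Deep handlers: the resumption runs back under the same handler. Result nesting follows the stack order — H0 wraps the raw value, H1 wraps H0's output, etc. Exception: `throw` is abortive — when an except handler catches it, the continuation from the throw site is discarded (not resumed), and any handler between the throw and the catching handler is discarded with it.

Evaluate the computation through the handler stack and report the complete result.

Answer: ((12, 6), ())

Evaluation trace:
get @ H0 ⇒ 6
put(6) @ H0 ⇒ s:=6
get @ H0 ⇒ 6
H0 returns (12, 6)
H1 returns (12, 6)
H2 returns ((12, 6), ())
= ((12, 6), ())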